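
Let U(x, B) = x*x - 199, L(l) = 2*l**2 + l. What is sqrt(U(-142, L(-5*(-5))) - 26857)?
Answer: 2*I*sqrt(1723) ≈ 83.018*I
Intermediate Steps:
L(l) = l + 2*l**2
U(x, B) = -199 + x**2 (U(x, B) = x**2 - 199 = -199 + x**2)
sqrt(U(-142, L(-5*(-5))) - 26857) = sqrt((-199 + (-142)**2) - 26857) = sqrt((-199 + 20164) - 26857) = sqrt(19965 - 26857) = sqrt(-6892) = 2*I*sqrt(1723)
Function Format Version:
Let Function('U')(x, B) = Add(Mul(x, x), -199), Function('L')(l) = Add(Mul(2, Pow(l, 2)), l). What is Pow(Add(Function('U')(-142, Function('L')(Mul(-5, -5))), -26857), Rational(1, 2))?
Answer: Mul(2, I, Pow(1723, Rational(1, 2))) ≈ Mul(83.018, I)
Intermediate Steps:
Function('L')(l) = Add(l, Mul(2, Pow(l, 2)))
Function('U')(x, B) = Add(-199, Pow(x, 2)) (Function('U')(x, B) = Add(Pow(x, 2), -199) = Add(-199, Pow(x, 2)))
Pow(Add(Function('U')(-142, Function('L')(Mul(-5, -5))), -26857), Rational(1, 2)) = Pow(Add(Add(-199, Pow(-142, 2)), -26857), Rational(1, 2)) = Pow(Add(Add(-199, 20164), -26857), Rational(1, 2)) = Pow(Add(19965, -26857), Rational(1, 2)) = Pow(-6892, Rational(1, 2)) = Mul(2, I, Pow(1723, Rational(1, 2)))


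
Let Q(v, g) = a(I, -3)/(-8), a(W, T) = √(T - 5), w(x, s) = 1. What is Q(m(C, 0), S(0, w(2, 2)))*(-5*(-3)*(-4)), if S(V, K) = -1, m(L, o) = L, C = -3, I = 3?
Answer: 15*I*√2 ≈ 21.213*I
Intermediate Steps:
a(W, T) = √(-5 + T)
Q(v, g) = -I*√2/4 (Q(v, g) = √(-5 - 3)/(-8) = √(-8)*(-⅛) = (2*I*√2)*(-⅛) = -I*√2/4)
Q(m(C, 0), S(0, w(2, 2)))*(-5*(-3)*(-4)) = (-I*√2/4)*(-5*(-3)*(-4)) = (-I*√2/4)*(15*(-4)) = -I*√2/4*(-60) = 15*I*√2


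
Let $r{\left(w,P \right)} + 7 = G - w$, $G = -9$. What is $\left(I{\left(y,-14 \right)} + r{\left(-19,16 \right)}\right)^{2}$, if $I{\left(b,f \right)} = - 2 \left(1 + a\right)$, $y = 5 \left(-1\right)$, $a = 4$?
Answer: $49$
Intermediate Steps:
$r{\left(w,P \right)} = -16 - w$ ($r{\left(w,P \right)} = -7 - \left(9 + w\right) = -16 - w$)
$y = -5$
$I{\left(b,f \right)} = -10$ ($I{\left(b,f \right)} = - 2 \left(1 + 4\right) = \left(-2\right) 5 = -10$)
$\left(I{\left(y,-14 \right)} + r{\left(-19,16 \right)}\right)^{2} = \left(-10 - -3\right)^{2} = \left(-10 + \left(-16 + 19\right)\right)^{2} = \left(-10 + 3\right)^{2} = \left(-7\right)^{2} = 49$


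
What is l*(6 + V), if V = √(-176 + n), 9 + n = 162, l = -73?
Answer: -438 - 73*I*√23 ≈ -438.0 - 350.1*I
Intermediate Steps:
n = 153 (n = -9 + 162 = 153)
V = I*√23 (V = √(-176 + 153) = √(-23) = I*√23 ≈ 4.7958*I)
l*(6 + V) = -73*(6 + I*√23) = -438 - 73*I*√23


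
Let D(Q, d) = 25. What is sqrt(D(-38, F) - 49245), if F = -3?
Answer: 2*I*sqrt(12305) ≈ 221.86*I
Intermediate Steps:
sqrt(D(-38, F) - 49245) = sqrt(25 - 49245) = sqrt(-49220) = 2*I*sqrt(12305)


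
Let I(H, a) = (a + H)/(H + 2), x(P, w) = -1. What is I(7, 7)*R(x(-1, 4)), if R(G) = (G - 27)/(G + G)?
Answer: 196/9 ≈ 21.778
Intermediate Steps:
I(H, a) = (H + a)/(2 + H)
R(G) = (-27 + G)/(2*G) (R(G) = (-27 + G)/((2*G)) = (-27 + G)*(1/(2*G)) = (-27 + G)/(2*G))
I(7, 7)*R(x(-1, 4)) = ((7 + 7)/(2 + 7))*((½)*(-27 - 1)/(-1)) = (14/9)*((½)*(-1)*(-28)) = ((⅑)*14)*14 = (14/9)*14 = 196/9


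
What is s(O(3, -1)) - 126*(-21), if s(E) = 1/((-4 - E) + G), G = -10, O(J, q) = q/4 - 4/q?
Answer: 187862/71 ≈ 2645.9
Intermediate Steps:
O(J, q) = -4/q + q/4 (O(J, q) = q*(¼) - 4/q = q/4 - 4/q = -4/q + q/4)
s(E) = 1/(-14 - E) (s(E) = 1/((-4 - E) - 10) = 1/(-14 - E))
s(O(3, -1)) - 126*(-21) = -1/(14 + (-4/(-1) + (¼)*(-1))) - 126*(-21) = -1/(14 + (-4*(-1) - ¼)) + 2646 = -1/(14 + (4 - ¼)) + 2646 = -1/(14 + 15/4) + 2646 = -1/71/4 + 2646 = -1*4/71 + 2646 = -4/71 + 2646 = 187862/71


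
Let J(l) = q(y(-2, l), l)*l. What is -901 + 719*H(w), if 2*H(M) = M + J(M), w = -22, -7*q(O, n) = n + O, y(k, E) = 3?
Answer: -211941/7 ≈ -30277.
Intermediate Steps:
q(O, n) = -O/7 - n/7 (q(O, n) = -(n + O)/7 = -(O + n)/7 = -O/7 - n/7)
J(l) = l*(-3/7 - l/7) (J(l) = (-⅐*3 - l/7)*l = (-3/7 - l/7)*l = l*(-3/7 - l/7))
H(M) = M/2 - M*(3 + M)/14 (H(M) = (M - M*(3 + M)/7)/2 = M/2 - M*(3 + M)/14)
-901 + 719*H(w) = -901 + 719*((1/14)*(-22)*(4 - 1*(-22))) = -901 + 719*((1/14)*(-22)*(4 + 22)) = -901 + 719*((1/14)*(-22)*26) = -901 + 719*(-286/7) = -901 - 205634/7 = -211941/7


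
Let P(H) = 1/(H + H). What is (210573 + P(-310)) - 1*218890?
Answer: -5156541/620 ≈ -8317.0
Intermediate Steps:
P(H) = 1/(2*H)
(210573 + P(-310)) - 1*218890 = (210573 + (½)/(-310)) - 1*218890 = (210573 + (½)*(-1/310)) - 218890 = (210573 - 1/620) - 218890 = 130555259/620 - 218890 = -5156541/620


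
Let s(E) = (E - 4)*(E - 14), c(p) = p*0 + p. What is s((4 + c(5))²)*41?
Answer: 211519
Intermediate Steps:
c(p) = p (c(p) = 0 + p = p)
s(E) = (-14 + E)*(-4 + E) (s(E) = (-4 + E)*(-14 + E) = (-14 + E)*(-4 + E))
s((4 + c(5))²)*41 = (56 + ((4 + 5)²)² - 18*(4 + 5)²)*41 = (56 + (9²)² - 18*9²)*41 = (56 + 81² - 18*81)*41 = (56 + 6561 - 1458)*41 = 5159*41 = 211519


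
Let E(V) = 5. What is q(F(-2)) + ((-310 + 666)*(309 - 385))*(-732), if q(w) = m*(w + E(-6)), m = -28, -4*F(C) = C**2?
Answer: 19804880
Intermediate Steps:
F(C) = -C**2/4
q(w) = -140 - 28*w (q(w) = -28*(w + 5) = -28*(5 + w) = -140 - 28*w)
q(F(-2)) + ((-310 + 666)*(309 - 385))*(-732) = (-140 - (-7)*(-2)**2) + ((-310 + 666)*(309 - 385))*(-732) = (-140 - (-7)*4) + (356*(-76))*(-732) = (-140 - 28*(-1)) - 27056*(-732) = (-140 + 28) + 19804992 = -112 + 19804992 = 19804880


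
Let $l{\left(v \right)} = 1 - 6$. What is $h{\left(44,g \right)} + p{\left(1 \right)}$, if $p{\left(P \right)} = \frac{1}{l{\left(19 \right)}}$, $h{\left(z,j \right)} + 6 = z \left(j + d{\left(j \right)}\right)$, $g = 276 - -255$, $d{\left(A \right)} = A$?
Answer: $\frac{233609}{5} \approx 46722.0$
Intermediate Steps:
$l{\left(v \right)} = -5$
$g = 531$ ($g = 276 + 255 = 531$)
$h{\left(z,j \right)} = -6 + 2 j z$ ($h{\left(z,j \right)} = -6 + z \left(j + j\right) = -6 + z 2 j = -6 + 2 j z$)
$p{\left(P \right)} = - \frac{1}{5}$ ($p{\left(P \right)} = \frac{1}{-5} = - \frac{1}{5}$)
$h{\left(44,g \right)} + p{\left(1 \right)} = \left(-6 + 2 \cdot 531 \cdot 44\right) - \frac{1}{5} = \left(-6 + 46728\right) - \frac{1}{5} = 46722 - \frac{1}{5} = \frac{233609}{5}$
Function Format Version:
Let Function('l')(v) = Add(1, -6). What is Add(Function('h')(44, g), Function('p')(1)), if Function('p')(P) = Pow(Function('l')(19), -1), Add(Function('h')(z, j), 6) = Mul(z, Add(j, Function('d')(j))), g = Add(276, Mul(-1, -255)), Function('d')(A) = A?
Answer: Rational(233609, 5) ≈ 46722.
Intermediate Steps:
Function('l')(v) = -5
g = 531 (g = Add(276, 255) = 531)
Function('h')(z, j) = Add(-6, Mul(2, j, z)) (Function('h')(z, j) = Add(-6, Mul(z, Add(j, j))) = Add(-6, Mul(z, Mul(2, j))) = Add(-6, Mul(2, j, z)))
Function('p')(P) = Rational(-1, 5) (Function('p')(P) = Pow(-5, -1) = Rational(-1, 5))
Add(Function('h')(44, g), Function('p')(1)) = Add(Add(-6, Mul(2, 531, 44)), Rational(-1, 5)) = Add(Add(-6, 46728), Rational(-1, 5)) = Add(46722, Rational(-1, 5)) = Rational(233609, 5)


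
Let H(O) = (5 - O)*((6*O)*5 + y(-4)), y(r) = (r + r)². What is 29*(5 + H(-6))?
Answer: -36859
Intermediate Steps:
y(r) = 4*r² (y(r) = (2*r)² = 4*r²)
H(O) = (5 - O)*(64 + 30*O) (H(O) = (5 - O)*((6*O)*5 + 4*(-4)²) = (5 - O)*(30*O + 4*16) = (5 - O)*(30*O + 64) = (5 - O)*(64 + 30*O))
29*(5 + H(-6)) = 29*(5 + (320 - 30*(-6)² + 86*(-6))) = 29*(5 + (320 - 30*36 - 516)) = 29*(5 + (320 - 1080 - 516)) = 29*(5 - 1276) = 29*(-1271) = -36859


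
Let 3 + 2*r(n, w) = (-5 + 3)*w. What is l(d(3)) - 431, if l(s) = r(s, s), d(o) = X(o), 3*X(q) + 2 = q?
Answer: -2597/6 ≈ -432.83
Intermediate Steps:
X(q) = -2/3 + q/3
d(o) = -2/3 + o/3
r(n, w) = -3/2 - w (r(n, w) = -3/2 + ((-5 + 3)*w)/2 = -3/2 + (-2*w)/2 = -3/2 - w)
l(s) = -3/2 - s
l(d(3)) - 431 = (-3/2 - (-2/3 + (1/3)*3)) - 431 = (-3/2 - (-2/3 + 1)) - 431 = (-3/2 - 1*1/3) - 431 = (-3/2 - 1/3) - 431 = -11/6 - 431 = -2597/6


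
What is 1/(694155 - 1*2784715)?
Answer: -1/2090560 ≈ -4.7834e-7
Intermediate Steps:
1/(694155 - 1*2784715) = 1/(694155 - 2784715) = 1/(-2090560) = -1/2090560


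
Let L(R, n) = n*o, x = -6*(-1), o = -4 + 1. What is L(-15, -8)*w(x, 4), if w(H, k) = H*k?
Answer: 576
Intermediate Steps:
o = -3
x = 6
L(R, n) = -3*n (L(R, n) = n*(-3) = -3*n)
L(-15, -8)*w(x, 4) = (-3*(-8))*(6*4) = 24*24 = 576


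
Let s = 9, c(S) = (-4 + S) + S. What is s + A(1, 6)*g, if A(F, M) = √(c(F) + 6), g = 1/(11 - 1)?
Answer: 46/5 ≈ 9.2000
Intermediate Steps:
c(S) = -4 + 2*S
g = ⅒ (g = 1/10 = ⅒ ≈ 0.10000)
A(F, M) = √(2 + 2*F) (A(F, M) = √((-4 + 2*F) + 6) = √(2 + 2*F))
s + A(1, 6)*g = 9 + √(2 + 2*1)*(⅒) = 9 + √(2 + 2)*(⅒) = 9 + √4*(⅒) = 9 + 2*(⅒) = 9 + ⅕ = 46/5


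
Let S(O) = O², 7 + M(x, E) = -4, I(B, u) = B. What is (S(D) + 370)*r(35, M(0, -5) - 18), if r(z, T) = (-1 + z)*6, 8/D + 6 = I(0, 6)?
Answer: 227528/3 ≈ 75843.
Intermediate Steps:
M(x, E) = -11 (M(x, E) = -7 - 4 = -11)
D = -4/3 (D = 8/(-6 + 0) = 8/(-6) = 8*(-⅙) = -4/3 ≈ -1.3333)
r(z, T) = -6 + 6*z
(S(D) + 370)*r(35, M(0, -5) - 18) = ((-4/3)² + 370)*(-6 + 6*35) = (16/9 + 370)*(-6 + 210) = (3346/9)*204 = 227528/3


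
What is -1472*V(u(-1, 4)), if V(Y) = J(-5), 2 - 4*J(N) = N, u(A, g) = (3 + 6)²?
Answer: -2576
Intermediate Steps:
u(A, g) = 81 (u(A, g) = 9² = 81)
J(N) = ½ - N/4
V(Y) = 7/4 (V(Y) = ½ - ¼*(-5) = ½ + 5/4 = 7/4)
-1472*V(u(-1, 4)) = -1472*7/4 = -2576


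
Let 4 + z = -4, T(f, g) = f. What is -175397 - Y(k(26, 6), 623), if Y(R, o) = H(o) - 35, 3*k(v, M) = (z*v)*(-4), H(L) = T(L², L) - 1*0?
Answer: -563491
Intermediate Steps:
H(L) = L² (H(L) = L² - 1*0 = L² + 0 = L²)
z = -8 (z = -4 - 4 = -8)
k(v, M) = 32*v/3 (k(v, M) = (-8*v*(-4))/3 = (32*v)/3 = 32*v/3)
Y(R, o) = -35 + o² (Y(R, o) = o² - 35 = -35 + o²)
-175397 - Y(k(26, 6), 623) = -175397 - (-35 + 623²) = -175397 - (-35 + 388129) = -175397 - 1*388094 = -175397 - 388094 = -563491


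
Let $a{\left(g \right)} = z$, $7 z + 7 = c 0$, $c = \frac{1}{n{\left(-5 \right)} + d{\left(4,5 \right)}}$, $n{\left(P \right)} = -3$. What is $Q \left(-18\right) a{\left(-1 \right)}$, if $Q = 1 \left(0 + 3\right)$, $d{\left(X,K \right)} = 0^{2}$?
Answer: $54$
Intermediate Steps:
$d{\left(X,K \right)} = 0$
$c = - \frac{1}{3}$ ($c = \frac{1}{-3 + 0} = \frac{1}{-3} = - \frac{1}{3} \approx -0.33333$)
$Q = 3$ ($Q = 1 \cdot 3 = 3$)
$z = -1$ ($z = -1 + \frac{\left(- \frac{1}{3}\right) 0}{7} = -1 + \frac{1}{7} \cdot 0 = -1 + 0 = -1$)
$a{\left(g \right)} = -1$
$Q \left(-18\right) a{\left(-1 \right)} = 3 \left(-18\right) \left(-1\right) = \left(-54\right) \left(-1\right) = 54$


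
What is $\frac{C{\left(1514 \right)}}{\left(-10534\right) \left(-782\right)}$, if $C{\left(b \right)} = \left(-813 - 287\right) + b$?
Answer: $\frac{9}{179078} \approx 5.0257 \cdot 10^{-5}$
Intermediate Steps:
$C{\left(b \right)} = -1100 + b$
$\frac{C{\left(1514 \right)}}{\left(-10534\right) \left(-782\right)} = \frac{-1100 + 1514}{\left(-10534\right) \left(-782\right)} = \frac{414}{8237588} = 414 \cdot \frac{1}{8237588} = \frac{9}{179078}$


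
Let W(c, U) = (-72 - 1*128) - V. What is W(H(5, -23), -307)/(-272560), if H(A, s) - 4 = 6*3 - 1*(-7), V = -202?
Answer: -1/136280 ≈ -7.3378e-6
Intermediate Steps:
H(A, s) = 29 (H(A, s) = 4 + (6*3 - 1*(-7)) = 4 + (18 + 7) = 4 + 25 = 29)
W(c, U) = 2 (W(c, U) = (-72 - 1*128) - 1*(-202) = (-72 - 128) + 202 = -200 + 202 = 2)
W(H(5, -23), -307)/(-272560) = 2/(-272560) = 2*(-1/272560) = -1/136280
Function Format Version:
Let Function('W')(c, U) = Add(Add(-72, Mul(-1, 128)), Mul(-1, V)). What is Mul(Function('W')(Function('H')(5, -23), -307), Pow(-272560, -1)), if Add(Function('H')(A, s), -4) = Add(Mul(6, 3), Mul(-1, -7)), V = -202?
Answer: Rational(-1, 136280) ≈ -7.3378e-6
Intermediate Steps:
Function('H')(A, s) = 29 (Function('H')(A, s) = Add(4, Add(Mul(6, 3), Mul(-1, -7))) = Add(4, Add(18, 7)) = Add(4, 25) = 29)
Function('W')(c, U) = 2 (Function('W')(c, U) = Add(Add(-72, Mul(-1, 128)), Mul(-1, -202)) = Add(Add(-72, -128), 202) = Add(-200, 202) = 2)
Mul(Function('W')(Function('H')(5, -23), -307), Pow(-272560, -1)) = Mul(2, Pow(-272560, -1)) = Mul(2, Rational(-1, 272560)) = Rational(-1, 136280)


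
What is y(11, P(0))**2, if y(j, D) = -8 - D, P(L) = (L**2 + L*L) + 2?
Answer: 100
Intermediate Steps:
P(L) = 2 + 2*L**2 (P(L) = (L**2 + L**2) + 2 = 2*L**2 + 2 = 2 + 2*L**2)
y(11, P(0))**2 = (-8 - (2 + 2*0**2))**2 = (-8 - (2 + 2*0))**2 = (-8 - (2 + 0))**2 = (-8 - 1*2)**2 = (-8 - 2)**2 = (-10)**2 = 100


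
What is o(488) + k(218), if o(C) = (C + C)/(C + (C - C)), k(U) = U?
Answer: 220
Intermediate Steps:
o(C) = 2 (o(C) = (2*C)/(C + 0) = (2*C)/C = 2)
o(488) + k(218) = 2 + 218 = 220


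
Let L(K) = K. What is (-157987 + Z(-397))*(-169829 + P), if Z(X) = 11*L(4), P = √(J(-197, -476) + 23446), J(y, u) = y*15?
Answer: 26823301747 - 157943*√20491 ≈ 2.6801e+10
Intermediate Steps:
J(y, u) = 15*y
P = √20491 (P = √(15*(-197) + 23446) = √(-2955 + 23446) = √20491 ≈ 143.15)
Z(X) = 44 (Z(X) = 11*4 = 44)
(-157987 + Z(-397))*(-169829 + P) = (-157987 + 44)*(-169829 + √20491) = -157943*(-169829 + √20491) = 26823301747 - 157943*√20491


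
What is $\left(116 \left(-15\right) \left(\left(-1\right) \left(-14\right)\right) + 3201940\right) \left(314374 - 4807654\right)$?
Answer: $-14277756662400$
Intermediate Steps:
$\left(116 \left(-15\right) \left(\left(-1\right) \left(-14\right)\right) + 3201940\right) \left(314374 - 4807654\right) = \left(\left(-1740\right) 14 + 3201940\right) \left(-4493280\right) = \left(-24360 + 3201940\right) \left(-4493280\right) = 3177580 \left(-4493280\right) = -14277756662400$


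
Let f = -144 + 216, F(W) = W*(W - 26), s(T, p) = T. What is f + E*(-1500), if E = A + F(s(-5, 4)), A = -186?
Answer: 46572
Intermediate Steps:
F(W) = W*(-26 + W)
f = 72
E = -31 (E = -186 - 5*(-26 - 5) = -186 - 5*(-31) = -186 + 155 = -31)
f + E*(-1500) = 72 - 31*(-1500) = 72 + 46500 = 46572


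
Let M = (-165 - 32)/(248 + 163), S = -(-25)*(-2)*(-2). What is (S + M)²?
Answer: 1673055409/168921 ≈ 9904.4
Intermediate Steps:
S = 100 (S = -5*10*(-2) = -50*(-2) = 100)
M = -197/411 ≈ -0.47932
(S + M)² = (100 - 197/411)² = (40903/411)² = 1673055409/168921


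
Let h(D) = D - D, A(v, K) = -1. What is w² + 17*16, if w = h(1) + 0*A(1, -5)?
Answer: 272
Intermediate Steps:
h(D) = 0
w = 0 (w = 0 + 0*(-1) = 0 + 0 = 0)
w² + 17*16 = 0² + 17*16 = 0 + 272 = 272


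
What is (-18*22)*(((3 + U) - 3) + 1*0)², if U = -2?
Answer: -1584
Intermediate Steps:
(-18*22)*(((3 + U) - 3) + 1*0)² = (-18*22)*(((3 - 2) - 3) + 1*0)² = -396*((1 - 3) + 0)² = -396*(-2 + 0)² = -396*(-2)² = -396*4 = -1584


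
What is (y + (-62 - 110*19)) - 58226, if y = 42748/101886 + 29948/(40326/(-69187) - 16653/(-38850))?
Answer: -255985715114455520/1005503203887 ≈ -2.5458e+5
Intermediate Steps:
y = -195275442670166234/1005503203887 (y = 42748*(1/101886) + 29948/(40326*(-1/69187) - 16653*(-1/38850)) = 21374/50943 + 29948/(-40326/69187 + 793/1850) = 21374/50943 + 29948/(-19737809/127995950) = 21374/50943 + 29948*(-127995950/19737809) = 21374/50943 - 3833222710600/19737809 = -195275442670166234/1005503203887 ≈ -1.9421e+5)
(y + (-62 - 110*19)) - 58226 = (-195275442670166234/1005503203887 + (-62 - 110*19)) - 58226 = (-195275442670166234/1005503203887 + (-62 - 2090)) - 58226 = (-195275442670166234/1005503203887 - 2152) - 58226 = -197439285564931058/1005503203887 - 58226 = -255985715114455520/1005503203887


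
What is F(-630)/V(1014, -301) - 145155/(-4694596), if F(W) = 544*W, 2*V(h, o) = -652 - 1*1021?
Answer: 459729532365/1122008444 ≈ 409.74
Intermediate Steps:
V(h, o) = -1673/2 (V(h, o) = (-652 - 1*1021)/2 = (-652 - 1021)/2 = (½)*(-1673) = -1673/2)
F(-630)/V(1014, -301) - 145155/(-4694596) = (544*(-630))/(-1673/2) - 145155/(-4694596) = -342720*(-2/1673) - 145155*(-1/4694596) = 97920/239 + 145155/4694596 = 459729532365/1122008444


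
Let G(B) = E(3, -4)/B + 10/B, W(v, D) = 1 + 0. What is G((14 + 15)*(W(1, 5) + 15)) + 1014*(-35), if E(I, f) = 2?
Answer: -4116837/116 ≈ -35490.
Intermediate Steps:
W(v, D) = 1
G(B) = 12/B (G(B) = 2/B + 10/B = 12/B)
G((14 + 15)*(W(1, 5) + 15)) + 1014*(-35) = 12/(((14 + 15)*(1 + 15))) + 1014*(-35) = 12/((29*16)) - 35490 = 12/464 - 35490 = 12*(1/464) - 35490 = 3/116 - 35490 = -4116837/116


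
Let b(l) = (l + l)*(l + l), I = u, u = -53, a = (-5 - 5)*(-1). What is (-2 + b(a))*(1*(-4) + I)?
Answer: -22686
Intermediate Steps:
a = 10 (a = -10*(-1) = 10)
I = -53
b(l) = 4*l² (b(l) = (2*l)*(2*l) = 4*l²)
(-2 + b(a))*(1*(-4) + I) = (-2 + 4*10²)*(1*(-4) - 53) = (-2 + 4*100)*(-4 - 53) = (-2 + 400)*(-57) = 398*(-57) = -22686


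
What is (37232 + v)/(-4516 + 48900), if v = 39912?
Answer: 9643/5548 ≈ 1.7381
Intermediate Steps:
(37232 + v)/(-4516 + 48900) = (37232 + 39912)/(-4516 + 48900) = 77144/44384 = 77144*(1/44384) = 9643/5548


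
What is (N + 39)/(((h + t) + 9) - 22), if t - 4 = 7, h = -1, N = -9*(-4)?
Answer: -25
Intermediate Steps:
N = 36
t = 11 (t = 4 + 7 = 11)
(N + 39)/(((h + t) + 9) - 22) = (36 + 39)/(((-1 + 11) + 9) - 22) = 75/((10 + 9) - 22) = 75/(19 - 22) = 75/(-3) = 75*(-⅓) = -25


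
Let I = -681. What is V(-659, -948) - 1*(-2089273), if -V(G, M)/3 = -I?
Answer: 2087230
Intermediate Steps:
V(G, M) = -2043 (V(G, M) = -(-3)*(-681) = -3*681 = -2043)
V(-659, -948) - 1*(-2089273) = -2043 - 1*(-2089273) = -2043 + 2089273 = 2087230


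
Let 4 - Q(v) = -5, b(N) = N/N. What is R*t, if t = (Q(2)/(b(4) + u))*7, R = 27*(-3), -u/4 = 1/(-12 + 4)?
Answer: -3402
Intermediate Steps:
u = ½ (u = -4/(-12 + 4) = -4/(-8) = -4*(-⅛) = ½ ≈ 0.50000)
b(N) = 1
Q(v) = 9 (Q(v) = 4 - 1*(-5) = 4 + 5 = 9)
R = -81
t = 42 (t = (9/(1 + ½))*7 = (9/(3/2))*7 = (9*(⅔))*7 = 6*7 = 42)
R*t = -81*42 = -3402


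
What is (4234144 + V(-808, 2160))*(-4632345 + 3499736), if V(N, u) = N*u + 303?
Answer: -2819252946703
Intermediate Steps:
V(N, u) = 303 + N*u
(4234144 + V(-808, 2160))*(-4632345 + 3499736) = (4234144 + (303 - 808*2160))*(-4632345 + 3499736) = (4234144 + (303 - 1745280))*(-1132609) = (4234144 - 1744977)*(-1132609) = 2489167*(-1132609) = -2819252946703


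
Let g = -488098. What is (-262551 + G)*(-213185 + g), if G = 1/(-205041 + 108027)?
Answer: 5954155116981115/32338 ≈ 1.8412e+11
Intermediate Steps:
G = -1/97014 (G = 1/(-97014) = -1/97014 ≈ -1.0308e-5)
(-262551 + G)*(-213185 + g) = (-262551 - 1/97014)*(-213185 - 488098) = -25471122715/97014*(-701283) = 5954155116981115/32338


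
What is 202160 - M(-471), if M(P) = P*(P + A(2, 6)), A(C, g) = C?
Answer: -18739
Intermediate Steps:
M(P) = P*(2 + P) (M(P) = P*(P + 2) = P*(2 + P))
202160 - M(-471) = 202160 - (-471)*(2 - 471) = 202160 - (-471)*(-469) = 202160 - 1*220899 = 202160 - 220899 = -18739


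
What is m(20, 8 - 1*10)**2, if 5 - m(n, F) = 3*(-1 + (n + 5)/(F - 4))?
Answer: 1681/4 ≈ 420.25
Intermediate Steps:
m(n, F) = 8 - 3*(5 + n)/(-4 + F) (m(n, F) = 5 - 3*(-1 + (n + 5)/(F - 4)) = 5 - 3*(-1 + (5 + n)/(-4 + F)) = 5 - (-3 + 3*(5 + n)/(-4 + F)) = 5 + (3 - 3*(5 + n)/(-4 + F)) = 8 - 3*(5 + n)/(-4 + F))
m(20, 8 - 1*10)**2 = ((-47 - 3*20 + 8*(8 - 1*10))/(-4 + (8 - 1*10)))**2 = ((-47 - 60 + 8*(8 - 10))/(-4 + (8 - 10)))**2 = ((-47 - 60 + 8*(-2))/(-4 - 2))**2 = ((-47 - 60 - 16)/(-6))**2 = (-1/6*(-123))**2 = (41/2)**2 = 1681/4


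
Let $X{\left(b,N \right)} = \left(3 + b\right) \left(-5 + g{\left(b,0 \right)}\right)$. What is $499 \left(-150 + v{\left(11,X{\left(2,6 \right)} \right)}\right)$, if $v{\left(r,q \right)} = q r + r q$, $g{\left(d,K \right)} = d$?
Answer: $-239520$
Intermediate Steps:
$X{\left(b,N \right)} = \left(-5 + b\right) \left(3 + b\right)$ ($X{\left(b,N \right)} = \left(3 + b\right) \left(-5 + b\right) = \left(-5 + b\right) \left(3 + b\right)$)
$v{\left(r,q \right)} = 2 q r$ ($v{\left(r,q \right)} = q r + q r = 2 q r$)
$499 \left(-150 + v{\left(11,X{\left(2,6 \right)} \right)}\right) = 499 \left(-150 + 2 \left(-15 + 2^{2} - 4\right) 11\right) = 499 \left(-150 + 2 \left(-15 + 4 - 4\right) 11\right) = 499 \left(-150 + 2 \left(-15\right) 11\right) = 499 \left(-150 - 330\right) = 499 \left(-480\right) = -239520$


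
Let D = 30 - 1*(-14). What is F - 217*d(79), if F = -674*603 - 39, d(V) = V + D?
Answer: -433152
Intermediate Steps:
D = 44 (D = 30 + 14 = 44)
d(V) = 44 + V (d(V) = V + 44 = 44 + V)
F = -406461 (F = -406422 - 39 = -406461)
F - 217*d(79) = -406461 - 217*(44 + 79) = -406461 - 217*123 = -406461 - 1*26691 = -406461 - 26691 = -433152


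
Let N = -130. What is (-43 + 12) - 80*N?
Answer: 10369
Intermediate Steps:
(-43 + 12) - 80*N = (-43 + 12) - 80*(-130) = -31 + 10400 = 10369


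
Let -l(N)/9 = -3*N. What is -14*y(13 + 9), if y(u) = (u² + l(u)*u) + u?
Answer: -190036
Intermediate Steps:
l(N) = 27*N (l(N) = -(-27)*N = 27*N)
y(u) = u + 28*u² (y(u) = (u² + (27*u)*u) + u = (u² + 27*u²) + u = 28*u² + u = u + 28*u²)
-14*y(13 + 9) = -14*(13 + 9)*(1 + 28*(13 + 9)) = -308*(1 + 28*22) = -308*(1 + 616) = -308*617 = -14*13574 = -190036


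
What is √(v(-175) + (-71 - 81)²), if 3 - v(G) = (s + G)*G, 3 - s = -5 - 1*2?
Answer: 2*I*√1442 ≈ 75.947*I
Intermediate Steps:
s = 10 (s = 3 - (-5 - 1*2) = 3 - (-5 - 2) = 3 - 1*(-7) = 3 + 7 = 10)
v(G) = 3 - G*(10 + G) (v(G) = 3 - (10 + G)*G = 3 - G*(10 + G))
√(v(-175) + (-71 - 81)²) = √((3 - 1*(-175)² - 10*(-175)) + (-71 - 81)²) = √((3 - 1*30625 + 1750) + (-152)²) = √((3 - 30625 + 1750) + 23104) = √(-28872 + 23104) = √(-5768) = 2*I*√1442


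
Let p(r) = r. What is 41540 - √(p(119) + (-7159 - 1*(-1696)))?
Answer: 41540 - 4*I*√334 ≈ 41540.0 - 73.103*I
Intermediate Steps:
41540 - √(p(119) + (-7159 - 1*(-1696))) = 41540 - √(119 + (-7159 - 1*(-1696))) = 41540 - √(119 + (-7159 + 1696)) = 41540 - √(119 - 5463) = 41540 - √(-5344) = 41540 - 4*I*√334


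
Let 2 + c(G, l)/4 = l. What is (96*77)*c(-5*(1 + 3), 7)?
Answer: 147840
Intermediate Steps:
c(G, l) = -8 + 4*l
(96*77)*c(-5*(1 + 3), 7) = (96*77)*(-8 + 4*7) = 7392*(-8 + 28) = 7392*20 = 147840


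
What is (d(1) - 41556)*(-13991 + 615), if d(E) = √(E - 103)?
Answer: 555853056 - 13376*I*√102 ≈ 5.5585e+8 - 1.3509e+5*I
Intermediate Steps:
d(E) = √(-103 + E)
(d(1) - 41556)*(-13991 + 615) = (√(-103 + 1) - 41556)*(-13991 + 615) = (√(-102) - 41556)*(-13376) = (I*√102 - 41556)*(-13376) = (-41556 + I*√102)*(-13376) = 555853056 - 13376*I*√102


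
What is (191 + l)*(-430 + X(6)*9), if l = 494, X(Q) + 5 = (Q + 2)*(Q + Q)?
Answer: 266465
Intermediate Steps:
X(Q) = -5 + 2*Q*(2 + Q) (X(Q) = -5 + (Q + 2)*(Q + Q) = -5 + (2 + Q)*(2*Q) = -5 + 2*Q*(2 + Q))
(191 + l)*(-430 + X(6)*9) = (191 + 494)*(-430 + (-5 + 2*6**2 + 4*6)*9) = 685*(-430 + (-5 + 2*36 + 24)*9) = 685*(-430 + (-5 + 72 + 24)*9) = 685*(-430 + 91*9) = 685*(-430 + 819) = 685*389 = 266465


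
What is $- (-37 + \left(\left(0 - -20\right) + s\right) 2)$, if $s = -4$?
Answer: $5$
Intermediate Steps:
$- (-37 + \left(\left(0 - -20\right) + s\right) 2) = - (-37 + \left(\left(0 - -20\right) - 4\right) 2) = - (-37 + \left(\left(0 + 20\right) - 4\right) 2) = - (-37 + \left(20 - 4\right) 2) = - (-37 + 16 \cdot 2) = - (-37 + 32) = \left(-1\right) \left(-5\right) = 5$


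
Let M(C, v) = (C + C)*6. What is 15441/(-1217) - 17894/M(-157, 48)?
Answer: -3656923/1146414 ≈ -3.1899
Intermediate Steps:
M(C, v) = 12*C (M(C, v) = (2*C)*6 = 12*C)
15441/(-1217) - 17894/M(-157, 48) = 15441/(-1217) - 17894/(12*(-157)) = 15441*(-1/1217) - 17894/(-1884) = -15441/1217 - 17894*(-1/1884) = -15441/1217 + 8947/942 = -3656923/1146414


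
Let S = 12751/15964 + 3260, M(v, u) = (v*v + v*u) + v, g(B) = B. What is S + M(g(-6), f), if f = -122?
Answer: 64219959/15964 ≈ 4022.8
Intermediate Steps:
M(v, u) = v + v² + u*v (M(v, u) = (v² + u*v) + v = v + v² + u*v)
S = 52055391/15964 (S = 12751*(1/15964) + 3260 = 12751/15964 + 3260 = 52055391/15964 ≈ 3260.8)
S + M(g(-6), f) = 52055391/15964 - 6*(1 - 122 - 6) = 52055391/15964 - 6*(-127) = 52055391/15964 + 762 = 64219959/15964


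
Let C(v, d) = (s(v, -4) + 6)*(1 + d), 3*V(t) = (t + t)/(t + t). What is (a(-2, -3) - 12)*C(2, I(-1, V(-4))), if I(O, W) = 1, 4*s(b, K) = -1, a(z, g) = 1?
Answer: -253/2 ≈ -126.50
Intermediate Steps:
V(t) = 1/3 (V(t) = ((t + t)/(t + t))/3 = ((2*t)/((2*t)))/3 = ((2*t)*(1/(2*t)))/3 = (1/3)*1 = 1/3)
s(b, K) = -1/4 (s(b, K) = (1/4)*(-1) = -1/4)
C(v, d) = 23/4 + 23*d/4 (C(v, d) = (-1/4 + 6)*(1 + d) = 23*(1 + d)/4 = 23/4 + 23*d/4)
(a(-2, -3) - 12)*C(2, I(-1, V(-4))) = (1 - 12)*(23/4 + (23/4)*1) = -11*(23/4 + 23/4) = -11*23/2 = -253/2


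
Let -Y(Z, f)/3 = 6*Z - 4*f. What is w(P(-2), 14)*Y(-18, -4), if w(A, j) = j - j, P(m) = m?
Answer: 0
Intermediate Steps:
w(A, j) = 0
Y(Z, f) = -18*Z + 12*f (Y(Z, f) = -3*(6*Z - 4*f) = -3*(-4*f + 6*Z) = -18*Z + 12*f)
w(P(-2), 14)*Y(-18, -4) = 0*(-18*(-18) + 12*(-4)) = 0*(324 - 48) = 0*276 = 0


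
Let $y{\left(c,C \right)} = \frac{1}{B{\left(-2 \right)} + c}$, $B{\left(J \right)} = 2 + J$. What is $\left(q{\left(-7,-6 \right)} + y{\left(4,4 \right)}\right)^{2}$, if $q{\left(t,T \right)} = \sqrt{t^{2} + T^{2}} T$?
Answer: $\frac{48961}{16} - 3 \sqrt{85} \approx 3032.4$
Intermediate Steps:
$y{\left(c,C \right)} = \frac{1}{c}$ ($y{\left(c,C \right)} = \frac{1}{\left(2 - 2\right) + c} = \frac{1}{0 + c} = \frac{1}{c}$)
$q{\left(t,T \right)} = T \sqrt{T^{2} + t^{2}}$ ($q{\left(t,T \right)} = \sqrt{T^{2} + t^{2}} T = T \sqrt{T^{2} + t^{2}}$)
$\left(q{\left(-7,-6 \right)} + y{\left(4,4 \right)}\right)^{2} = \left(- 6 \sqrt{\left(-6\right)^{2} + \left(-7\right)^{2}} + \frac{1}{4}\right)^{2} = \left(- 6 \sqrt{36 + 49} + \frac{1}{4}\right)^{2} = \left(- 6 \sqrt{85} + \frac{1}{4}\right)^{2} = \left(\frac{1}{4} - 6 \sqrt{85}\right)^{2}$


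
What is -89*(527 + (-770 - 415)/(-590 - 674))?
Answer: -751783/16 ≈ -46986.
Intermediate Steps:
-89*(527 + (-770 - 415)/(-590 - 674)) = -89*(527 - 1185/(-1264)) = -89*(527 - 1185*(-1/1264)) = -89*(527 + 15/16) = -89*8447/16 = -751783/16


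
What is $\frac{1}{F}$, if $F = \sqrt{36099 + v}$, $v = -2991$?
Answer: $\frac{\sqrt{8277}}{16554} \approx 0.0054958$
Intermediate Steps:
$F = 2 \sqrt{8277}$ ($F = \sqrt{36099 - 2991} = \sqrt{33108} = 2 \sqrt{8277} \approx 181.96$)
$\frac{1}{F} = \frac{1}{2 \sqrt{8277}} = \frac{\sqrt{8277}}{16554}$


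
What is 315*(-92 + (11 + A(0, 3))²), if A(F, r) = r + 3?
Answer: 62055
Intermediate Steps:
A(F, r) = 3 + r
315*(-92 + (11 + A(0, 3))²) = 315*(-92 + (11 + (3 + 3))²) = 315*(-92 + (11 + 6)²) = 315*(-92 + 17²) = 315*(-92 + 289) = 315*197 = 62055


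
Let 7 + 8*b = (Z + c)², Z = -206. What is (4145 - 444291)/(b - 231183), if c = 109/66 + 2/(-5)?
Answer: 383455195200/196842092411 ≈ 1.9480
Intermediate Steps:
c = 413/330 (c = 109*(1/66) + 2*(-⅕) = 109/66 - ⅖ = 413/330 ≈ 1.2515)
b = 4564537189/871200 (b = -7/8 + (-206 + 413/330)²/8 = -7/8 + (-67567/330)²/8 = -7/8 + (⅛)*(4565299489/108900) = -7/8 + 4565299489/871200 = 4564537189/871200 ≈ 5239.4)
(4145 - 444291)/(b - 231183) = (4145 - 444291)/(4564537189/871200 - 231183) = -440146/(-196842092411/871200) = -440146*(-871200/196842092411) = 383455195200/196842092411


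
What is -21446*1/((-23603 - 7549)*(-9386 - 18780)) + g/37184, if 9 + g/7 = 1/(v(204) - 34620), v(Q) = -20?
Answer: -8671681874401/5045417166535680 ≈ -0.0017187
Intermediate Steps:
g = -2182327/34640 (g = -63 + 7/(-20 - 34620) = -63 + 7/(-34640) = -63 + 7*(-1/34640) = -63 - 7/34640 = -2182327/34640 ≈ -63.000)
-21446*1/((-23603 - 7549)*(-9386 - 18780)) + g/37184 = -21446*1/((-23603 - 7549)*(-9386 - 18780)) - 2182327/34640/37184 = -21446/((-31152*(-28166))) - 2182327/34640*1/37184 = -21446/877427232 - 311761/184007680 = -21446*1/877427232 - 311761/184007680 = -10723/438713616 - 311761/184007680 = -8671681874401/5045417166535680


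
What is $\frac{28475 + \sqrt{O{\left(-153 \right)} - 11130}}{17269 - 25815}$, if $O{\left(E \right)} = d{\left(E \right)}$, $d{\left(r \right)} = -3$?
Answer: $- \frac{28475}{8546} - \frac{3 i \sqrt{1237}}{8546} \approx -3.332 - 0.012346 i$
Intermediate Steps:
$O{\left(E \right)} = -3$
$\frac{28475 + \sqrt{O{\left(-153 \right)} - 11130}}{17269 - 25815} = \frac{28475 + \sqrt{-3 - 11130}}{17269 - 25815} = \frac{28475 + \sqrt{-11133}}{-8546} = \left(28475 + 3 i \sqrt{1237}\right) \left(- \frac{1}{8546}\right) = - \frac{28475}{8546} - \frac{3 i \sqrt{1237}}{8546}$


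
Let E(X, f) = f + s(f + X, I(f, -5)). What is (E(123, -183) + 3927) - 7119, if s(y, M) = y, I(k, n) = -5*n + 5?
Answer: -3435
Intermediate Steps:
I(k, n) = 5 - 5*n
E(X, f) = X + 2*f (E(X, f) = f + (f + X) = f + (X + f) = X + 2*f)
(E(123, -183) + 3927) - 7119 = ((123 + 2*(-183)) + 3927) - 7119 = ((123 - 366) + 3927) - 7119 = (-243 + 3927) - 7119 = 3684 - 7119 = -3435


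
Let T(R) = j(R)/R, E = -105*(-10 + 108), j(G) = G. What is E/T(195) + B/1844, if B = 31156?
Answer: -4735901/461 ≈ -10273.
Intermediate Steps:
E = -10290 (E = -105*98 = -10290)
T(R) = 1 (T(R) = R/R = 1)
E/T(195) + B/1844 = -10290/1 + 31156/1844 = -10290*1 + 31156*(1/1844) = -10290 + 7789/461 = -4735901/461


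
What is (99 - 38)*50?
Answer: 3050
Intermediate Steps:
(99 - 38)*50 = 61*50 = 3050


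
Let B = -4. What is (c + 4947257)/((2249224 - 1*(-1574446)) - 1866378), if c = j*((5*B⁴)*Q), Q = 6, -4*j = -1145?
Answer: 7145657/1957292 ≈ 3.6508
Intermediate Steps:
j = 1145/4 (j = -¼*(-1145) = 1145/4 ≈ 286.25)
c = 2198400 (c = 1145*((5*(-4)⁴)*6)/4 = 1145*((5*256)*6)/4 = 1145*(1280*6)/4 = (1145/4)*7680 = 2198400)
(c + 4947257)/((2249224 - 1*(-1574446)) - 1866378) = (2198400 + 4947257)/((2249224 - 1*(-1574446)) - 1866378) = 7145657/((2249224 + 1574446) - 1866378) = 7145657/(3823670 - 1866378) = 7145657/1957292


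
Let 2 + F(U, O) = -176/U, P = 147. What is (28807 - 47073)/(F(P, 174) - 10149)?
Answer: 2685102/1492373 ≈ 1.7992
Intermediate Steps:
F(U, O) = -2 - 176/U
(28807 - 47073)/(F(P, 174) - 10149) = (28807 - 47073)/((-2 - 176/147) - 10149) = -18266/((-2 - 176*1/147) - 10149) = -18266/((-2 - 176/147) - 10149) = -18266/(-470/147 - 10149) = -18266/(-1492373/147) = -18266*(-147/1492373) = 2685102/1492373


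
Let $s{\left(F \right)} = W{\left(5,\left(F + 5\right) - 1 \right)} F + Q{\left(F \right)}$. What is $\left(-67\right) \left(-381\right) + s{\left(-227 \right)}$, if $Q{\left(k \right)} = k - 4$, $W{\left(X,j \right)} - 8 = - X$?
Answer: $24615$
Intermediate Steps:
$W{\left(X,j \right)} = 8 - X$
$Q{\left(k \right)} = -4 + k$ ($Q{\left(k \right)} = k - 4 = -4 + k$)
$s{\left(F \right)} = -4 + 4 F$ ($s{\left(F \right)} = \left(8 - 5\right) F + \left(-4 + F\right) = 3 F + \left(-4 + F\right) = -4 + 4 F$)
$\left(-67\right) \left(-381\right) + s{\left(-227 \right)} = \left(-67\right) \left(-381\right) + \left(-4 + 4 \left(-227\right)\right) = 25527 - 912 = 24615$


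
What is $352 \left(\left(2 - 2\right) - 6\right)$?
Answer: $-2112$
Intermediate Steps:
$352 \left(\left(2 - 2\right) - 6\right) = 352 \left(0 - 6\right) = 352 \left(-6\right) = -2112$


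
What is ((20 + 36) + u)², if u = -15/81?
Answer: 2271049/729 ≈ 3115.3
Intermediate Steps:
u = -5/27 (u = -15*1/81 = -5/27 ≈ -0.18519)
((20 + 36) + u)² = ((20 + 36) - 5/27)² = (56 - 5/27)² = (1507/27)² = 2271049/729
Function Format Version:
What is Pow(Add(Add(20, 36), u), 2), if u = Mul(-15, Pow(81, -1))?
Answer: Rational(2271049, 729) ≈ 3115.3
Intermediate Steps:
u = Rational(-5, 27) (u = Mul(-15, Rational(1, 81)) = Rational(-5, 27) ≈ -0.18519)
Pow(Add(Add(20, 36), u), 2) = Pow(Add(Add(20, 36), Rational(-5, 27)), 2) = Pow(Add(56, Rational(-5, 27)), 2) = Pow(Rational(1507, 27), 2) = Rational(2271049, 729)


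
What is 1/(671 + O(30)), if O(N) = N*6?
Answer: 1/851 ≈ 0.0011751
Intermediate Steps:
O(N) = 6*N
1/(671 + O(30)) = 1/(671 + 6*30) = 1/(671 + 180) = 1/851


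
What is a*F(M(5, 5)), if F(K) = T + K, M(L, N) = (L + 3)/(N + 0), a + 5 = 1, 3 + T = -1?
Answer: 48/5 ≈ 9.6000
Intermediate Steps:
T = -4 (T = -3 - 1 = -4)
a = -4 (a = -5 + 1 = -4)
M(L, N) = (3 + L)/N
F(K) = -4 + K
a*F(M(5, 5)) = -4*(-4 + (3 + 5)/5) = -4*(-4 + (⅕)*8) = -4*(-4 + 8/5) = -4*(-12/5) = 48/5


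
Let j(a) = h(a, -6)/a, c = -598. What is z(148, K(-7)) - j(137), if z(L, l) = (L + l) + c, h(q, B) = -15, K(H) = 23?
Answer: -58484/137 ≈ -426.89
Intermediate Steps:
z(L, l) = -598 + L + l (z(L, l) = (L + l) - 598 = -598 + L + l)
j(a) = -15/a
z(148, K(-7)) - j(137) = (-598 + 148 + 23) - (-15)/137 = -427 - (-15)/137 = -427 - 1*(-15/137) = -427 + 15/137 = -58484/137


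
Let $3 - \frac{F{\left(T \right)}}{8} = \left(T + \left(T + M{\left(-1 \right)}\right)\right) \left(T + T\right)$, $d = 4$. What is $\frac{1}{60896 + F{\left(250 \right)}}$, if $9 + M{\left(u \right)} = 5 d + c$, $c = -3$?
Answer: $- \frac{1}{1971080} \approx -5.0734 \cdot 10^{-7}$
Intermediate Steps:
$M{\left(u \right)} = 8$ ($M{\left(u \right)} = -9 + \left(5 \cdot 4 - 3\right) = -9 + \left(20 - 3\right) = -9 + 17 = 8$)
$F{\left(T \right)} = 24 - 16 T \left(8 + 2 T\right)$ ($F{\left(T \right)} = 24 - 8 \left(T + \left(T + 8\right)\right) \left(T + T\right) = 24 - 8 \left(T + \left(8 + T\right)\right) 2 T = 24 - 8 \left(8 + 2 T\right) 2 T = 24 - 8 \cdot 2 T \left(8 + 2 T\right) = 24 - 16 T \left(8 + 2 T\right)$)
$\frac{1}{60896 + F{\left(250 \right)}} = \frac{1}{60896 - \left(31976 + 2000000\right)} = \frac{1}{60896 - 2031976} = \frac{1}{-1971080} = - \frac{1}{1971080}$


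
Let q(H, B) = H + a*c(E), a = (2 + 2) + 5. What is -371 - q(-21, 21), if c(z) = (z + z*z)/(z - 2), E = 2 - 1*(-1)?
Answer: -458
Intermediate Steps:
E = 3 (E = 2 + 1 = 3)
c(z) = (z + z²)/(-2 + z)
a = 9 (a = 4 + 5 = 9)
q(H, B) = 108 + H (q(H, B) = H + 9*(3*(1 + 3)/(-2 + 3)) = H + 9*(3*4/1) = H + 9*(3*1*4) = H + 9*12 = H + 108 = 108 + H)
-371 - q(-21, 21) = -371 - (108 - 21) = -371 - 1*87 = -371 - 87 = -458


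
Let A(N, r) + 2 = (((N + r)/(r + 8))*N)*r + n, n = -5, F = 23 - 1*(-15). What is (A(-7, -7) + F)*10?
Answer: -6550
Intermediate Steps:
F = 38 (F = 23 + 15 = 38)
A(N, r) = -7 + N*r*(N + r)/(8 + r) (A(N, r) = -2 + ((((N + r)/(r + 8))*N)*r - 5) = -2 + ((((N + r)/(8 + r))*N)*r - 5) = -2 + ((N*(N + r)/(8 + r))*r - 5) = -2 + (N*r*(N + r)/(8 + r) - 5) = -2 + (-5 + N*r*(N + r)/(8 + r)) = -7 + N*r*(N + r)/(8 + r))
(A(-7, -7) + F)*10 = ((-56 - 7*(-7) - 7*(-7)**2 - 7*(-7)**2)/(8 - 7) + 38)*10 = ((-56 + 49 - 7*49 - 7*49)/1 + 38)*10 = (1*(-56 + 49 - 343 - 343) + 38)*10 = (1*(-693) + 38)*10 = (-693 + 38)*10 = -655*10 = -6550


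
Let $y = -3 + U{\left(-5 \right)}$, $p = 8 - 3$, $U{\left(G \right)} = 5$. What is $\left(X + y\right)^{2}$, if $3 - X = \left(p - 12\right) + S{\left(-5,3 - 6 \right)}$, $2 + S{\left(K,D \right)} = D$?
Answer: $289$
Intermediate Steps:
$S{\left(K,D \right)} = -2 + D$
$p = 5$
$y = 2$ ($y = -3 + 5 = 2$)
$X = 15$ ($X = 3 - \left(\left(5 - 12\right) + \left(-2 + \left(3 - 6\right)\right)\right) = 3 - \left(-7 + \left(-2 + \left(3 - 6\right)\right)\right) = 3 - \left(-7 - 5\right) = 3 - -12 = 3 + 12 = 15$)
$\left(X + y\right)^{2} = \left(15 + 2\right)^{2} = 17^{2} = 289$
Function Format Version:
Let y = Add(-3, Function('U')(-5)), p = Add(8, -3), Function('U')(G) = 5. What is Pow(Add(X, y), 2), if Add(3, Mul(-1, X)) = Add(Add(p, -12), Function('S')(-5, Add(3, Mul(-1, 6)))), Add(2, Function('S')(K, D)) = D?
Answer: 289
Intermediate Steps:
Function('S')(K, D) = Add(-2, D)
p = 5
y = 2 (y = Add(-3, 5) = 2)
X = 15 (X = Add(3, Mul(-1, Add(Add(5, -12), Add(-2, Add(3, Mul(-1, 6)))))) = Add(3, Mul(-1, Add(-7, Add(-2, Add(3, -6))))) = Add(3, Mul(-1, Add(-7, Add(-2, -3)))) = Add(3, Mul(-1, Add(-7, -5))) = Add(3, Mul(-1, -12)) = Add(3, 12) = 15)
Pow(Add(X, y), 2) = Pow(Add(15, 2), 2) = Pow(17, 2) = 289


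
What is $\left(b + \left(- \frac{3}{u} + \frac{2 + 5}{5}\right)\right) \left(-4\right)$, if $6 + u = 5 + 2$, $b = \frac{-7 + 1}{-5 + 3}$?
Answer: $- \frac{28}{5} \approx -5.6$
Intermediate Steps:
$b = 3$ ($b = - \frac{6}{-2} = \left(-6\right) \left(- \frac{1}{2}\right) = 3$)
$u = 1$ ($u = -6 + \left(5 + 2\right) = -6 + 7 = 1$)
$\left(b + \left(- \frac{3}{u} + \frac{2 + 5}{5}\right)\right) \left(-4\right) = \left(3 - \left(3 - \frac{2 + 5}{5}\right)\right) \left(-4\right) = \left(3 + \left(\left(-3\right) 1 + 7 \cdot \frac{1}{5}\right)\right) \left(-4\right) = \left(3 + \left(-3 + \frac{7}{5}\right)\right) \left(-4\right) = \left(3 - \frac{8}{5}\right) \left(-4\right) = \frac{7}{5} \left(-4\right) = - \frac{28}{5}$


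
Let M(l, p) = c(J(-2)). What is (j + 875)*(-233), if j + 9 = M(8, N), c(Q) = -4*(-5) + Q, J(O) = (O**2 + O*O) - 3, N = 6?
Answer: -207603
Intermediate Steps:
J(O) = -3 + 2*O**2 (J(O) = (O**2 + O**2) - 3 = 2*O**2 - 3 = -3 + 2*O**2)
c(Q) = 20 + Q
M(l, p) = 25 (M(l, p) = 20 + (-3 + 2*(-2)**2) = 20 + (-3 + 2*4) = 20 + (-3 + 8) = 20 + 5 = 25)
j = 16 (j = -9 + 25 = 16)
(j + 875)*(-233) = (16 + 875)*(-233) = 891*(-233) = -207603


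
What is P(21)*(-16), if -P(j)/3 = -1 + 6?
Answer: 240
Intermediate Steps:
P(j) = -15 (P(j) = -3*(-1 + 6) = -3*5 = -15)
P(21)*(-16) = -15*(-16) = 240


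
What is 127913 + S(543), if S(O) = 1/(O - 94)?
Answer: 57432938/449 ≈ 1.2791e+5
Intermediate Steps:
S(O) = 1/(-94 + O)
127913 + S(543) = 127913 + 1/(-94 + 543) = 127913 + 1/449 = 57432938/449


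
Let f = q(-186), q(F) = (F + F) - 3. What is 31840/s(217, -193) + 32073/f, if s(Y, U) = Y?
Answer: 1660053/27125 ≈ 61.200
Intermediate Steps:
q(F) = -3 + 2*F (q(F) = 2*F - 3 = -3 + 2*F)
f = -375 (f = -3 + 2*(-186) = -3 - 372 = -375)
31840/s(217, -193) + 32073/f = 31840/217 + 32073/(-375) = 31840*(1/217) + 32073*(-1/375) = 31840/217 - 10691/125 = 1660053/27125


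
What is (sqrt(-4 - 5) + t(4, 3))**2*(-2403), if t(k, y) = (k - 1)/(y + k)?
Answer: 1038096/49 - 43254*I/7 ≈ 21186.0 - 6179.1*I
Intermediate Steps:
t(k, y) = (-1 + k)/(k + y)
(sqrt(-4 - 5) + t(4, 3))**2*(-2403) = (sqrt(-4 - 5) + (-1 + 4)/(4 + 3))**2*(-2403) = (sqrt(-9) + 3/7)**2*(-2403) = (3*I + (1/7)*3)**2*(-2403) = (3*I + 3/7)**2*(-2403) = (3/7 + 3*I)**2*(-2403) = -2403*(3/7 + 3*I)**2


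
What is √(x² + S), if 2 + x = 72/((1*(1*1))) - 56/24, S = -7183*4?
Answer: I*√217379/3 ≈ 155.41*I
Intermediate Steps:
S = -28732
x = 203/3 (x = -2 + (72/((1*(1*1))) - 56/24) = -2 + (72/((1*1)) - 56*1/24) = -2 + (72/1 - 7/3) = -2 + (72*1 - 7/3) = -2 + (72 - 7/3) = -2 + 209/3 = 203/3 ≈ 67.667)
√(x² + S) = √((203/3)² - 28732) = √(41209/9 - 28732) = √(-217379/9) = I*√217379/3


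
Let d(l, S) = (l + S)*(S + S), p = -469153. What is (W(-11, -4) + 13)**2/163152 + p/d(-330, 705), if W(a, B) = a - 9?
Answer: -4250963417/4792590000 ≈ -0.88699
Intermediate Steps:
d(l, S) = 2*S*(S + l) (d(l, S) = (S + l)*(2*S) = 2*S*(S + l))
W(a, B) = -9 + a
(W(-11, -4) + 13)**2/163152 + p/d(-330, 705) = ((-9 - 11) + 13)**2/163152 - 469153*1/(1410*(705 - 330)) = (-20 + 13)**2*(1/163152) - 469153/(2*705*375) = (-7)**2*(1/163152) - 469153/528750 = 49*(1/163152) - 469153*1/528750 = 49/163152 - 469153/528750 = -4250963417/4792590000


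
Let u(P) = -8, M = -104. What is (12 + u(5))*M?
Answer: -416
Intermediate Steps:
(12 + u(5))*M = (12 - 8)*(-104) = 4*(-104) = -416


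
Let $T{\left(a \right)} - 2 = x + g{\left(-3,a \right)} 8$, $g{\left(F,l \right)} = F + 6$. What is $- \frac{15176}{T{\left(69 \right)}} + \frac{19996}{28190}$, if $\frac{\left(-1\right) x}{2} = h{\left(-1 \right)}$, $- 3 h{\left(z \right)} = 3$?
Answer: $- \frac{7629492}{14095} \approx -541.29$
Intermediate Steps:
$h{\left(z \right)} = -1$ ($h{\left(z \right)} = \left(- \frac{1}{3}\right) 3 = -1$)
$x = 2$ ($x = \left(-2\right) \left(-1\right) = 2$)
$g{\left(F,l \right)} = 6 + F$
$T{\left(a \right)} = 28$ ($T{\left(a \right)} = 2 + \left(2 + \left(6 - 3\right) 8\right) = 2 + \left(2 + 3 \cdot 8\right) = 2 + \left(2 + 24\right) = 2 + 26 = 28$)
$- \frac{15176}{T{\left(69 \right)}} + \frac{19996}{28190} = - \frac{15176}{28} + \frac{19996}{28190} = \left(-15176\right) \frac{1}{28} + 19996 \cdot \frac{1}{28190} = -542 + \frac{9998}{14095} = - \frac{7629492}{14095}$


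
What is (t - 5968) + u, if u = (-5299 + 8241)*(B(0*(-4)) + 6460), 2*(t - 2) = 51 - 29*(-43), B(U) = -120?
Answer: 18646963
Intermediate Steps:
t = 651 (t = 2 + (51 - 29*(-43))/2 = 2 + (51 + 1247)/2 = 2 + (½)*1298 = 2 + 649 = 651)
u = 18652280 (u = (-5299 + 8241)*(-120 + 6460) = 2942*6340 = 18652280)
(t - 5968) + u = (651 - 5968) + 18652280 = -5317 + 18652280 = 18646963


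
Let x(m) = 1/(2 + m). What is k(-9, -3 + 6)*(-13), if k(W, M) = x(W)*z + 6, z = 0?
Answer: -78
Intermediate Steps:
k(W, M) = 6 (k(W, M) = 0/(2 + W) + 6 = 0 + 6 = 6)
k(-9, -3 + 6)*(-13) = 6*(-13) = -78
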